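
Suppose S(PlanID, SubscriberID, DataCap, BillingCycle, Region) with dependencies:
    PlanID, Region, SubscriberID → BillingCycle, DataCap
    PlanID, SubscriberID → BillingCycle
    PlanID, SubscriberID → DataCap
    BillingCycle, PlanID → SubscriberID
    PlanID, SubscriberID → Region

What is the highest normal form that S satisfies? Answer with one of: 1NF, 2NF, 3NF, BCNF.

Candidate keys: {BillingCycle, PlanID}, {PlanID, SubscriberID}. Prime attributes: {BillingCycle, PlanID, SubscriberID}.
The left-hand side of every FD is a superkey, so BCNF is satisfied.

BCNF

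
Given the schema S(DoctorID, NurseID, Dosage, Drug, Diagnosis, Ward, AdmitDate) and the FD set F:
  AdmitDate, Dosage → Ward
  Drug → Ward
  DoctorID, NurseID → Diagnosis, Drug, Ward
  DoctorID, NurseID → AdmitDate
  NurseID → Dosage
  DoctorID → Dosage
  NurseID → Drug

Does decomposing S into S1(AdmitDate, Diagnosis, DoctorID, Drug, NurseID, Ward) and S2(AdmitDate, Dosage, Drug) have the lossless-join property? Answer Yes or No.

No

S1 ∩ S2 = {AdmitDate, Drug}; its closure under F is {AdmitDate, Drug, Ward}.
S1 ⊄ {AdmitDate, Drug, Ward} and S2 ⊄ {AdmitDate, Drug, Ward}, so the split is lossy.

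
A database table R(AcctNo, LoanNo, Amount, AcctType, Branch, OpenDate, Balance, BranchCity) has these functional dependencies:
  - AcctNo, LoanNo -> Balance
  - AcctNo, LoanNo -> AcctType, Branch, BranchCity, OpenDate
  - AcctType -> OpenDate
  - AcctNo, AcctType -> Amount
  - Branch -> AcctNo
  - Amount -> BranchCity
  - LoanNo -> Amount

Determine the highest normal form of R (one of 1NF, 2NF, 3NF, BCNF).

Candidate keys: {AcctNo, LoanNo}, {Branch, LoanNo}. Prime attributes: {AcctNo, Branch, LoanNo}.
AcctType -> OpenDate: {AcctType}⁺ = {AcctType, OpenDate}, which is not all of the attributes, so the left side is not a superkey — BCNF is violated.
Because {OpenDate} is non-prime and the left side of AcctType -> OpenDate is not a superkey, the relation is not in 3NF.
{LoanNo} is a proper subset of the key {AcctNo, LoanNo}, and {LoanNo}⁺ contains the non-prime attributes {Amount, BranchCity} — a partial dependency, so 2NF is violated.

1NF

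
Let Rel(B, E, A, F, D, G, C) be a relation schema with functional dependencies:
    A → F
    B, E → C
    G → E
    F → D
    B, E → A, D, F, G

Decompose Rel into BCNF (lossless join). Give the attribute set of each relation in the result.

Candidate keys of the original relation: {B, E}, {B, G}.
Within {A, B, C, D, E, F, G}: {A}⁺ ∩ {A, B, C, D, E, F, G} = {A, D, F}, not the whole set, so A → D, F violates BCNF; decompose into {A, D, F} and {A, B, C, E, G}.
Within {A, D, F}: {F}⁺ ∩ {A, D, F} = {D, F}, not the whole set, so F → D violates BCNF; decompose into {D, F} and {A, F}.
{D, F} is in BCNF.
{A, F} is in BCNF.
Within {A, B, C, E, G}: {G}⁺ ∩ {A, B, C, E, G} = {E, G}, not the whole set, so G → E violates BCNF; decompose into {E, G} and {A, B, C, G}.
{E, G} is in BCNF.
{A, B, C, G} is in BCNF.

{A, B, C, G}; {A, F}; {D, F}; {E, G}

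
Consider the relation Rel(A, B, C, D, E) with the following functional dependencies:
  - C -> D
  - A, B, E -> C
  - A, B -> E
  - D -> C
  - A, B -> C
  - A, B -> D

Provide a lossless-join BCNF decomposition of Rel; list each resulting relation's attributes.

Candidate key of the original relation: {A, B}.
In {A, B, C, D, E}, {C} is not a superkey ({C}⁺ restricted to this set is {C, D}), so split on C -> D into {C, D} and {A, B, C, E}.
{C, D}: every determinant is a superkey — BCNF.
{A, B, C, E}: every determinant is a superkey — BCNF.

{A, B, C, E}; {C, D}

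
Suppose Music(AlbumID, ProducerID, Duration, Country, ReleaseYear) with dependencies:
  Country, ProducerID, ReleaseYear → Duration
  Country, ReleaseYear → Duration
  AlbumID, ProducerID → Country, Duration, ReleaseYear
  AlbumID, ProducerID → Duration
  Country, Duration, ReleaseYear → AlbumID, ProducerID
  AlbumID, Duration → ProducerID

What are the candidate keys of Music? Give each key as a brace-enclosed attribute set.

{AlbumID, Duration}⁺ = {AlbumID, Country, Duration, ProducerID, ReleaseYear}, which is every attribute, so {AlbumID, Duration} is a candidate key.
{AlbumID, ProducerID}⁺ = {AlbumID, Country, Duration, ProducerID, ReleaseYear}, which is every attribute, so {AlbumID, ProducerID} is a candidate key.
{Country, ReleaseYear}⁺ = {AlbumID, Country, Duration, ProducerID, ReleaseYear}, which is every attribute, so {Country, ReleaseYear} is a candidate key.
Any other superkey properly contains one of these, so there are no further candidate keys.

{AlbumID, Duration}, {AlbumID, ProducerID}, {Country, ReleaseYear}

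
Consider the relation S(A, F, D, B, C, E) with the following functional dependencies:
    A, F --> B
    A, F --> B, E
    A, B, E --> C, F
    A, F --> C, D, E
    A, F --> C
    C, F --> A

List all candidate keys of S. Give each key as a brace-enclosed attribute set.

{A, B, E}, {A, F}, {C, F}

{A, F} is a candidate key since {A, F}⁺ = {A, B, C, D, E, F} covers every attribute.
{C, F} is a candidate key since {C, F}⁺ = {A, B, C, D, E, F} covers every attribute.
{A, B, E} is a candidate key since {A, B, E}⁺ = {A, B, C, D, E, F} covers every attribute.
These are minimal and exhaustive — every other superkey contains one of them.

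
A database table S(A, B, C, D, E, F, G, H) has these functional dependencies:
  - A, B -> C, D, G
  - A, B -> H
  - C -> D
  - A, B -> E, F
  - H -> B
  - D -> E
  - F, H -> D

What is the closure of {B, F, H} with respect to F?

{B, D, E, F, H}

Start with {B, F, H}.
F, H -> D applies; add {D} → now {B, D, F, H}.
D -> E applies; add {E} → now {B, D, E, F, H}.
No further FD applies.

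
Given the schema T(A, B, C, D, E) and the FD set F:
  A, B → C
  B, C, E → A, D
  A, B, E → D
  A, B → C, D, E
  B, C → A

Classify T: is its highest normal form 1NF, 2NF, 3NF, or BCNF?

Candidate keys: {A, B}, {B, C}. Prime attributes: {A, B, C}.
The left-hand side of every FD is a superkey, so BCNF is satisfied.

BCNF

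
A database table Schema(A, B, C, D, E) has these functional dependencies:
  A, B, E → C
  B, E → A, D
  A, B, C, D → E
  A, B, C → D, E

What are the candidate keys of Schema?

{B} never appears on the right of any FD, so every key must include it.
{B, E}⁺ = {A, B, C, D, E} — all of the relation — so {B, E} is a candidate key.
{A, B, C}⁺ = {A, B, C, D, E} — all of the relation — so {A, B, C} is a candidate key.
Any other superkey properly contains one of these, so there are no further candidate keys.

{A, B, C}, {B, E}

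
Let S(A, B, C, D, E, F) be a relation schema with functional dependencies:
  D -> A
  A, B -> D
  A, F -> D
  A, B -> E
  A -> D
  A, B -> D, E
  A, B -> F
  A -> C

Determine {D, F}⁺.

{A, C, D, F}

Start with {D, F}.
D -> A applies; add {A} → now {A, D, F}.
A -> C applies; add {C} → now {A, C, D, F}.
No further FD applies.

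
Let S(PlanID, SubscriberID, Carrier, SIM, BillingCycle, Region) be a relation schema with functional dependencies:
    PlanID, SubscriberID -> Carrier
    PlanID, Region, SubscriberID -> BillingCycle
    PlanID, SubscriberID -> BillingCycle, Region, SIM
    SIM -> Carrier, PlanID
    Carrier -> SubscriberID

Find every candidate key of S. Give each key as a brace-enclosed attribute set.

Closure of {SIM} is {BillingCycle, Carrier, PlanID, Region, SIM, SubscriberID}, the whole schema; {SIM} is a candidate key.
Closure of {Carrier, PlanID} is {BillingCycle, Carrier, PlanID, Region, SIM, SubscriberID}, the whole schema; {Carrier, PlanID} is a candidate key.
Closure of {PlanID, SubscriberID} is {BillingCycle, Carrier, PlanID, Region, SIM, SubscriberID}, the whole schema; {PlanID, SubscriberID} is a candidate key.
Any other superkey properly contains one of these, so there are no further candidate keys.

{Carrier, PlanID}, {PlanID, SubscriberID}, {SIM}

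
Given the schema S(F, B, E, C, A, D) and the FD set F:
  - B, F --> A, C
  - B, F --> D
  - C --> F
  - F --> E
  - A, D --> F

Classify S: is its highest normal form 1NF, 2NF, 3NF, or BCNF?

Candidate keys: {A, B, D}, {B, C}, {B, F}. Prime attributes: {A, B, C, D, F}.
For C --> F we have {C}⁺ = {C, E, F}; {C} is not a superkey, so BCNF fails.
F --> E has non-prime {E} on the right and a non-superkey on the left, so 3NF fails.
{C} is a proper subset of the key {B, C}, and {C}⁺ contains the non-prime attribute {E} — a partial dependency, so 2NF is violated.

1NF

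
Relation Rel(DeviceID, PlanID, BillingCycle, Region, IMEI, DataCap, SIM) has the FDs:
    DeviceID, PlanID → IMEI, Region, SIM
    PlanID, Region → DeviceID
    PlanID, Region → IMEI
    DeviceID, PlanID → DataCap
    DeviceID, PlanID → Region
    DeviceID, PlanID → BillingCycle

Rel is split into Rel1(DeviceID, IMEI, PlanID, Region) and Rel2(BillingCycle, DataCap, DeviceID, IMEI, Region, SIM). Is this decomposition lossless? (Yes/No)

No

The shared attributes are {DeviceID, IMEI, Region} and {DeviceID, IMEI, Region}⁺ = {DeviceID, IMEI, Region}.
The closure covers neither Rel1 nor Rel2 entirely; the join is not lossless.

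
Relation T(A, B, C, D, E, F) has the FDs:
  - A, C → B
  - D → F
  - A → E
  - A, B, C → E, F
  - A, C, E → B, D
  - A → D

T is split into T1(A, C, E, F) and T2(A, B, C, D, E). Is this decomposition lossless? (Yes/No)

Yes

The shared attributes are {A, C, E} and {A, C, E}⁺ = {A, B, C, D, E, F}.
This includes all of T1, so the common attributes are a superkey of T1 — the join is lossless.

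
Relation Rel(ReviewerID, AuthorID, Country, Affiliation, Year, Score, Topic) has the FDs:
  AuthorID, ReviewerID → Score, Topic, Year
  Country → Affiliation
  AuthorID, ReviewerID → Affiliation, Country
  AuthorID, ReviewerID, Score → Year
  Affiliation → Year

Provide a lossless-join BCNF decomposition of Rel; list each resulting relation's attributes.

Candidate key of the original relation: {AuthorID, ReviewerID}.
{Affiliation, AuthorID, Country, ReviewerID, Score, Topic, Year}: {Country} determines {Affiliation, Country, Year} here but is not a superkey — split on Country → Affiliation, Year, giving {Affiliation, Country, Year} and {AuthorID, Country, ReviewerID, Score, Topic}.
{Affiliation, Country, Year}: {Affiliation} determines {Affiliation, Year} here but is not a superkey — split on Affiliation → Year, giving {Affiliation, Year} and {Affiliation, Country}.
{Affiliation, Year} has no BCNF violation.
{Affiliation, Country} has no BCNF violation.
{AuthorID, Country, ReviewerID, Score, Topic} has no BCNF violation.

{Affiliation, Country}; {Affiliation, Year}; {AuthorID, Country, ReviewerID, Score, Topic}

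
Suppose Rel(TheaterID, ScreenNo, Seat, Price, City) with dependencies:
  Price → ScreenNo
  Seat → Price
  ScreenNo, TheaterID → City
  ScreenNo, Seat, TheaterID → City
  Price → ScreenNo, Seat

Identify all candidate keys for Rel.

{Price, TheaterID}, {Seat, TheaterID}

No FD produces {TheaterID}, so it must be in every candidate key.
{Price, TheaterID} is a candidate key since {Price, TheaterID}⁺ = {City, Price, ScreenNo, Seat, TheaterID} covers every attribute.
{Seat, TheaterID} is a candidate key since {Seat, TheaterID}⁺ = {City, Price, ScreenNo, Seat, TheaterID} covers every attribute.
No proper subset of any of these is a key, and no other minimal superkey exists.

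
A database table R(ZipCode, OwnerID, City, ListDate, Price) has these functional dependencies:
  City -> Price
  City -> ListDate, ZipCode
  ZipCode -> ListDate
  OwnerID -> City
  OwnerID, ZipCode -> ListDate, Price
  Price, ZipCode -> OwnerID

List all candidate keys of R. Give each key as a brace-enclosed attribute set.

{City}, {OwnerID}, {Price, ZipCode}

{City}⁺ = {City, ListDate, OwnerID, Price, ZipCode} — all of the relation — so {City} is a candidate key.
{OwnerID}⁺ = {City, ListDate, OwnerID, Price, ZipCode} — all of the relation — so {OwnerID} is a candidate key.
{Price, ZipCode}⁺ = {City, ListDate, OwnerID, Price, ZipCode} — all of the relation — so {Price, ZipCode} is a candidate key.
These are minimal and exhaustive — every other superkey contains one of them.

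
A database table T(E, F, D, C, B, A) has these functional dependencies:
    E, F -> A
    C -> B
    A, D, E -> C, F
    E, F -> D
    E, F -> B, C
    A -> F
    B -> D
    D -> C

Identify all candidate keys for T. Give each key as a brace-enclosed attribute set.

{A, E}, {E, F}

{E} never appears on the right of any FD, so every key must include it.
{A, E} is a candidate key since {A, E}⁺ = {A, B, C, D, E, F} covers every attribute.
{E, F} is a candidate key since {E, F}⁺ = {A, B, C, D, E, F} covers every attribute.
Any other superkey properly contains one of these, so there are no further candidate keys.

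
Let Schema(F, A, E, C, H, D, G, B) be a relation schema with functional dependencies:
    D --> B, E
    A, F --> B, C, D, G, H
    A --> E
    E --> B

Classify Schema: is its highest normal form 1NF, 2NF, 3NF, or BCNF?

Candidate key: {A, F}. Prime attributes: {A, F}.
D --> B, E breaks BCNF: {D}⁺ = {B, D, E}, so {D} is not a superkey.
D --> B, E determines the non-prime attributes {B, E} from a non-superkey — 3NF is violated.
The proper key subset {A} of {A, F} determines non-prime {B, E}, so the relation is not even in 2NF.

1NF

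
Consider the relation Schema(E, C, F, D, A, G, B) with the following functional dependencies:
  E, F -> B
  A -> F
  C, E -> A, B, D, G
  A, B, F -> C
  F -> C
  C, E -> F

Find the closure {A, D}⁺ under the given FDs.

Start with {A, D}.
A -> F applies; add {F} → now {A, D, F}.
F -> C applies; add {C} → now {A, C, D, F}.
No further FD applies.

{A, C, D, F}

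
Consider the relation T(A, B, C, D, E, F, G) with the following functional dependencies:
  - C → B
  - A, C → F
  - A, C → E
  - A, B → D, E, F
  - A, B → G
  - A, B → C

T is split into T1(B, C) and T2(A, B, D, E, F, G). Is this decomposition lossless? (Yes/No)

No

T1 ∩ T2 = {B}; its closure under F is {B}.
Neither T1 nor T2 is contained in that closure, so the decomposition is lossy.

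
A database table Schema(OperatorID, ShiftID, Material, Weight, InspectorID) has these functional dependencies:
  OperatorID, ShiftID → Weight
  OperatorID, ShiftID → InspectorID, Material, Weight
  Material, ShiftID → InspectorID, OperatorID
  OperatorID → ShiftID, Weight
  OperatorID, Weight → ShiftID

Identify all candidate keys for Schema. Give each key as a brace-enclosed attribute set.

{Material, ShiftID}, {OperatorID}

{OperatorID}⁺ = {InspectorID, Material, OperatorID, ShiftID, Weight}, which is every attribute, so {OperatorID} is a candidate key.
{Material, ShiftID}⁺ = {InspectorID, Material, OperatorID, ShiftID, Weight}, which is every attribute, so {Material, ShiftID} is a candidate key.
No proper subset of any of these is a key, and no other minimal superkey exists.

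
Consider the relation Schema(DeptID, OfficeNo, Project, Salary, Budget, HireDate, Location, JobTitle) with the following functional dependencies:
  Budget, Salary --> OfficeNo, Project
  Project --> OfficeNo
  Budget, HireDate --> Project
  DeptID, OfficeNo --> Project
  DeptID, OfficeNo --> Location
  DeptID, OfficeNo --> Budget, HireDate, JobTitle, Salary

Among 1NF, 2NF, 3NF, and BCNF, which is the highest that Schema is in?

3NF

Candidate keys: {Budget, DeptID, HireDate}, {Budget, DeptID, Salary}, {DeptID, OfficeNo}, {DeptID, Project}. Prime attributes: {Budget, DeptID, HireDate, OfficeNo, Project, Salary}.
For Budget, Salary --> OfficeNo, Project we have {Budget, Salary}⁺ = {Budget, OfficeNo, Project, Salary}; {Budget, Salary} is not a superkey, so BCNF fails.
Its right-hand attributes {OfficeNo, Project} are all prime, as are those of every other non-superkey FD — the relation is in 3NF.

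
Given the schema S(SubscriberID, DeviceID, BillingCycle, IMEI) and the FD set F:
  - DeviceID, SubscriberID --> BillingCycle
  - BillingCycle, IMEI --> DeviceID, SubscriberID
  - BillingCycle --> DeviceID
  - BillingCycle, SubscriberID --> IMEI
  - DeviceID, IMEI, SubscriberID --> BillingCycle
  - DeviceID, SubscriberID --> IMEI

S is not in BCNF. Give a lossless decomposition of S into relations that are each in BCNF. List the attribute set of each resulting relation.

{BillingCycle, DeviceID}; {BillingCycle, IMEI, SubscriberID}

Candidate keys of the original relation: {BillingCycle, IMEI}, {BillingCycle, SubscriberID}, {DeviceID, SubscriberID}.
In {BillingCycle, DeviceID, IMEI, SubscriberID}, {BillingCycle} is not a superkey ({BillingCycle}⁺ restricted to this set is {BillingCycle, DeviceID}), so split on BillingCycle --> DeviceID into {BillingCycle, DeviceID} and {BillingCycle, IMEI, SubscriberID}.
{BillingCycle, DeviceID} is in BCNF.
{BillingCycle, IMEI, SubscriberID} is in BCNF.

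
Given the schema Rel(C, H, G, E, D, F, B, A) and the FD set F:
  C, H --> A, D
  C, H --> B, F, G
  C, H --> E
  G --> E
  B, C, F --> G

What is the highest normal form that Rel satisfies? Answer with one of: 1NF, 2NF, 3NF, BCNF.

2NF

Candidate key: {C, H}. Prime attributes: {C, H}.
G --> E: {G}⁺ = {E, G}, which is not all of the attributes, so the left side is not a superkey — BCNF is violated.
Because {E} is non-prime and the left side of G --> E is not a superkey, the relation is not in 3NF.
No proper subset of a key has a non-prime attribute in its closure, so there is no partial dependency; 2NF holds.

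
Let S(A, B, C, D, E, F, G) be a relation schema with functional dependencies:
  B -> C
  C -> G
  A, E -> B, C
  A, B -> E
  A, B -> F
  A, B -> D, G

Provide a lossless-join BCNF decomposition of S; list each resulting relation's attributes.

{A, B, D, E, F}; {B, C}; {C, G}

Candidate keys of the original relation: {A, B}, {A, E}.
{A, B, C, D, E, F, G}: {B} determines {B, C, G} here but is not a superkey — split on B -> C, G, giving {B, C, G} and {A, B, D, E, F}.
{B, C, G}: {C} determines {C, G} here but is not a superkey — split on C -> G, giving {C, G} and {B, C}.
{C, G}: every determinant is a superkey — BCNF.
{B, C}: every determinant is a superkey — BCNF.
{A, B, D, E, F}: every determinant is a superkey — BCNF.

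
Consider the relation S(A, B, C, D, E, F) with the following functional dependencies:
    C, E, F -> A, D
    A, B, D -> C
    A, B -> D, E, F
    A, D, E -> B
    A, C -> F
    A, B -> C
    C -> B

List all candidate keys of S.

{A, B}, {A, C}, {A, D, E}, {C, E, F}

{A, B}⁺ = {A, B, C, D, E, F}, which is every attribute, so {A, B} is a candidate key.
{A, C}⁺ = {A, B, C, D, E, F}, which is every attribute, so {A, C} is a candidate key.
{A, D, E}⁺ = {A, B, C, D, E, F}, which is every attribute, so {A, D, E} is a candidate key.
{C, E, F}⁺ = {A, B, C, D, E, F}, which is every attribute, so {C, E, F} is a candidate key.
Any other superkey properly contains one of these, so there are no further candidate keys.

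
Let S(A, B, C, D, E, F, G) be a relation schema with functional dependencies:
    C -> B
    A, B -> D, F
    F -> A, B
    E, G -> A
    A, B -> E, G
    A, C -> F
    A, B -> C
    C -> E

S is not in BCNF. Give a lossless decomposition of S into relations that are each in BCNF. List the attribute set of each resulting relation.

Candidate keys of the original relation: {A, B}, {A, C}, {B, E, G}, {C, G}, {F}.
In {A, B, C, D, E, F, G}, {C} is not a superkey ({C}⁺ restricted to this set is {B, C, E}), so split on C -> B, E into {B, C, E} and {A, C, D, F, G}.
{B, C, E}: every determinant is a superkey — BCNF.
{A, C, D, F, G}: every determinant is a superkey — BCNF.

{A, C, D, F, G}; {B, C, E}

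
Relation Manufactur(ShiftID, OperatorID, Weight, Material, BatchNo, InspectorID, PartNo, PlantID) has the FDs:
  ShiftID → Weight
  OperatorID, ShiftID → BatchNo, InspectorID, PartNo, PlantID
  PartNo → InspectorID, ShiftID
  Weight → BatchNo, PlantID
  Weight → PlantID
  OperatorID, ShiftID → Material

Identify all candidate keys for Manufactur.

{OperatorID, PartNo}, {OperatorID, ShiftID}

No FD produces {OperatorID}, so it must be in every candidate key.
{OperatorID, PartNo}⁺ = {BatchNo, InspectorID, Material, OperatorID, PartNo, PlantID, ShiftID, Weight} — all of the relation — so {OperatorID, PartNo} is a candidate key.
{OperatorID, ShiftID}⁺ = {BatchNo, InspectorID, Material, OperatorID, PartNo, PlantID, ShiftID, Weight} — all of the relation — so {OperatorID, ShiftID} is a candidate key.
Any other superkey properly contains one of these, so there are no further candidate keys.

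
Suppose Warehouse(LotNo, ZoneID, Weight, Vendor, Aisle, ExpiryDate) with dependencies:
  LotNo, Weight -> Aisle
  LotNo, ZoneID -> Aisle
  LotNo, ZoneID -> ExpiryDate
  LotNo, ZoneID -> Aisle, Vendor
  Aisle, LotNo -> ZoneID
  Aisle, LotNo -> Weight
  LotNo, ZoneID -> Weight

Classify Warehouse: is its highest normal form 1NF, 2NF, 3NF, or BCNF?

Candidate keys: {Aisle, LotNo}, {LotNo, Weight}, {LotNo, ZoneID}. Prime attributes: {Aisle, LotNo, Weight, ZoneID}.
Each dependency's left side is a superkey — BCNF holds.

BCNF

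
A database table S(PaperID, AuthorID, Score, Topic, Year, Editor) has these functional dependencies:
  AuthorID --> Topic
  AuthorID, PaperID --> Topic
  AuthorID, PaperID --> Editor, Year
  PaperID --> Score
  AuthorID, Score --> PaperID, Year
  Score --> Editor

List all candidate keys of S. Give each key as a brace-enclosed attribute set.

{AuthorID, PaperID}, {AuthorID, Score}

Attributes never on any right-hand side: {AuthorID} — every candidate key must contain it.
{AuthorID, PaperID} is a candidate key since {AuthorID, PaperID}⁺ = {AuthorID, Editor, PaperID, Score, Topic, Year} covers every attribute.
{AuthorID, Score} is a candidate key since {AuthorID, Score}⁺ = {AuthorID, Editor, PaperID, Score, Topic, Year} covers every attribute.
These are minimal and exhaustive — every other superkey contains one of them.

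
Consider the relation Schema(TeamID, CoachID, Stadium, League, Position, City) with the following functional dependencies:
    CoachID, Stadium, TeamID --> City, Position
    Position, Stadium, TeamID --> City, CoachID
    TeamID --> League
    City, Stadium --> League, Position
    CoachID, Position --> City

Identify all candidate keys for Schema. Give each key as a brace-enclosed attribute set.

{City, Stadium, TeamID}, {CoachID, Stadium, TeamID}, {Position, Stadium, TeamID}

No FD produces {Stadium, TeamID}, so they must be in every candidate key.
{City, Stadium, TeamID} is a candidate key since {City, Stadium, TeamID}⁺ = {City, CoachID, League, Position, Stadium, TeamID} covers every attribute.
{CoachID, Stadium, TeamID} is a candidate key since {CoachID, Stadium, TeamID}⁺ = {City, CoachID, League, Position, Stadium, TeamID} covers every attribute.
{Position, Stadium, TeamID} is a candidate key since {Position, Stadium, TeamID}⁺ = {City, CoachID, League, Position, Stadium, TeamID} covers every attribute.
These are minimal and exhaustive — every other superkey contains one of them.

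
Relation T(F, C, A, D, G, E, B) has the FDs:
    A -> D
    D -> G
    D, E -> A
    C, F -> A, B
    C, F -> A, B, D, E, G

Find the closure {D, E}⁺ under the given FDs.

Start with {D, E}.
D -> G applies; add {G} → now {D, E, G}.
D, E -> A applies; add {A} → now {A, D, E, G}.
No further FD applies.

{A, D, E, G}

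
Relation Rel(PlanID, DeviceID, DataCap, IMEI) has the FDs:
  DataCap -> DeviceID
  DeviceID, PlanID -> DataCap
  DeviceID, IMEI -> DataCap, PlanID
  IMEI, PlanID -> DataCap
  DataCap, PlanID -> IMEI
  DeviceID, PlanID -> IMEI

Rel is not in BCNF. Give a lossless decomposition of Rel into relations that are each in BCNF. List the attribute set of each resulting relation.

Candidate keys of the original relation: {DataCap, IMEI}, {DataCap, PlanID}, {DeviceID, IMEI}, {DeviceID, PlanID}, {IMEI, PlanID}.
In {DataCap, DeviceID, IMEI, PlanID}, {DataCap} is not a superkey ({DataCap}⁺ restricted to this set is {DataCap, DeviceID}), so split on DataCap -> DeviceID into {DataCap, DeviceID} and {DataCap, IMEI, PlanID}.
{DataCap, DeviceID}: every determinant is a superkey — BCNF.
{DataCap, IMEI, PlanID}: every determinant is a superkey — BCNF.

{DataCap, DeviceID}; {DataCap, IMEI, PlanID}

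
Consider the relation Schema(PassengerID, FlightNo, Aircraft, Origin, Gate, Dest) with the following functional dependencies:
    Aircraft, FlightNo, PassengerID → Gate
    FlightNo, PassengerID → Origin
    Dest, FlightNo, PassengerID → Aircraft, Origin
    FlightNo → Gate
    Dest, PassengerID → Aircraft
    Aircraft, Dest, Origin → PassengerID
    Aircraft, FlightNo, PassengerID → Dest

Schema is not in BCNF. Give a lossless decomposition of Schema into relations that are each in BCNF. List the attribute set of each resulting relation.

Candidate keys of the original relation: {Aircraft, Dest, FlightNo, Origin}, {Aircraft, FlightNo, PassengerID}, {Dest, FlightNo, PassengerID}.
In {Aircraft, Dest, FlightNo, Gate, Origin, PassengerID}, {FlightNo, PassengerID} is not a superkey ({FlightNo, PassengerID}⁺ restricted to this set is {FlightNo, Gate, Origin, PassengerID}), so split on FlightNo, PassengerID → Gate, Origin into {FlightNo, Gate, Origin, PassengerID} and {Aircraft, Dest, FlightNo, PassengerID}.
In {FlightNo, Gate, Origin, PassengerID}, {FlightNo} is not a superkey ({FlightNo}⁺ restricted to this set is {FlightNo, Gate}), so split on FlightNo → Gate into {FlightNo, Gate} and {FlightNo, Origin, PassengerID}.
{FlightNo, Gate} is in BCNF.
{FlightNo, Origin, PassengerID} is in BCNF.
In {Aircraft, Dest, FlightNo, PassengerID}, {Dest, PassengerID} is not a superkey ({Dest, PassengerID}⁺ restricted to this set is {Aircraft, Dest, PassengerID}), so split on Dest, PassengerID → Aircraft into {Aircraft, Dest, PassengerID} and {Dest, FlightNo, PassengerID}.
{Aircraft, Dest, PassengerID} is in BCNF.
{Dest, FlightNo, PassengerID} is in BCNF.

{Aircraft, Dest, PassengerID}; {Dest, FlightNo, PassengerID}; {FlightNo, Gate}; {FlightNo, Origin, PassengerID}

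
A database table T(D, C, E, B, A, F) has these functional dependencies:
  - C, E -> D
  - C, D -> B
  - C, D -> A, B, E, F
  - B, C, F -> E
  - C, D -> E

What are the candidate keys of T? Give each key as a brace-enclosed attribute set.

{B, C, F}, {C, D}, {C, E}

{C} never appears on the right of any FD, so every key must include it.
Closure of {C, D} is {A, B, C, D, E, F}, the whole schema; {C, D} is a candidate key.
Closure of {C, E} is {A, B, C, D, E, F}, the whole schema; {C, E} is a candidate key.
Closure of {B, C, F} is {A, B, C, D, E, F}, the whole schema; {B, C, F} is a candidate key.
These are minimal and exhaustive — every other superkey contains one of them.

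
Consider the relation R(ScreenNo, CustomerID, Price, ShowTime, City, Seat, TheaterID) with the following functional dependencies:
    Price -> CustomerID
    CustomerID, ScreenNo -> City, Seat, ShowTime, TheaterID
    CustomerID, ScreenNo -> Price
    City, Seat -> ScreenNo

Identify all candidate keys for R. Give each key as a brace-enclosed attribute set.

{CustomerID, ScreenNo}⁺ = {City, CustomerID, Price, ScreenNo, Seat, ShowTime, TheaterID} — all of the relation — so {CustomerID, ScreenNo} is a candidate key.
{Price, ScreenNo}⁺ = {City, CustomerID, Price, ScreenNo, Seat, ShowTime, TheaterID} — all of the relation — so {Price, ScreenNo} is a candidate key.
{City, CustomerID, Seat}⁺ = {City, CustomerID, Price, ScreenNo, Seat, ShowTime, TheaterID} — all of the relation — so {City, CustomerID, Seat} is a candidate key.
{City, Price, Seat}⁺ = {City, CustomerID, Price, ScreenNo, Seat, ShowTime, TheaterID} — all of the relation — so {City, Price, Seat} is a candidate key.
No proper subset of any of these is a key, and no other minimal superkey exists.

{City, CustomerID, Seat}, {City, Price, Seat}, {CustomerID, ScreenNo}, {Price, ScreenNo}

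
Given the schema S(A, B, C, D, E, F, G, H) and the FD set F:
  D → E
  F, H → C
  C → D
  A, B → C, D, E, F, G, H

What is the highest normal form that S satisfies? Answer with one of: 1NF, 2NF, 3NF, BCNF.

Candidate key: {A, B}. Prime attributes: {A, B}.
For D → E we have {D}⁺ = {D, E}; {D} is not a superkey, so BCNF fails.
D → E determines the non-prime attribute {E} from a non-superkey — 3NF is violated.
No non-prime attribute depends on a proper subset of any candidate key, so 2NF holds.

2NF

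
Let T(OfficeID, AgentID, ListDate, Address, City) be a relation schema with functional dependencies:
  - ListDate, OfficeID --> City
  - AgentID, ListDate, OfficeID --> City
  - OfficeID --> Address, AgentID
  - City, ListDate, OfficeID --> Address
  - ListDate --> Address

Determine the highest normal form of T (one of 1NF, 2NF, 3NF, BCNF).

Candidate key: {ListDate, OfficeID}. Prime attributes: {ListDate, OfficeID}.
OfficeID --> Address, AgentID breaks BCNF: {OfficeID}⁺ = {Address, AgentID, OfficeID}, so {OfficeID} is not a superkey.
Because {Address, AgentID} are non-prime and the left side of OfficeID --> Address, AgentID is not a superkey, the relation is not in 3NF.
Since {ListDate} ⊂ {ListDate, OfficeID} and {ListDate}⁺ ⊇ {Address} with {Address} non-prime, there is a partial dependency; 2NF fails.

1NF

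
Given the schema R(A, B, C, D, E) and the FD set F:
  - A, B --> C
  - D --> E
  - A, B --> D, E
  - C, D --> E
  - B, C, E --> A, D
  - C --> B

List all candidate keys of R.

{A, B}, {A, C}, {C, D}, {C, E}

{A, B}⁺ = {A, B, C, D, E}, which is every attribute, so {A, B} is a candidate key.
{A, C}⁺ = {A, B, C, D, E}, which is every attribute, so {A, C} is a candidate key.
{C, D}⁺ = {A, B, C, D, E}, which is every attribute, so {C, D} is a candidate key.
{C, E}⁺ = {A, B, C, D, E}, which is every attribute, so {C, E} is a candidate key.
No proper subset of any of these is a key, and no other minimal superkey exists.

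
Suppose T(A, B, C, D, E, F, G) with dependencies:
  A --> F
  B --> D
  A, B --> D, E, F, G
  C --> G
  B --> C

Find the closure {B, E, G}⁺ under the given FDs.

{B, C, D, E, G}

Start with {B, E, G}.
B --> D applies; add {D} → now {B, D, E, G}.
B --> C applies; add {C} → now {B, C, D, E, G}.
No further FD applies.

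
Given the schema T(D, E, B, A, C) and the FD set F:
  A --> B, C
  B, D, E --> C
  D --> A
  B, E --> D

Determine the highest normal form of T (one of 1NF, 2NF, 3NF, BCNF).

Candidate keys: {A, E}, {B, E}, {D, E}. Prime attributes: {A, B, D, E}.
For A --> B, C we have {A}⁺ = {A, B, C}; {A} is not a superkey, so BCNF fails.
A --> B, C has non-prime {C} on the right and a non-superkey on the left, so 3NF fails.
{A} is a proper subset of the key {A, E}, and {A}⁺ contains the non-prime attribute {C} — a partial dependency, so 2NF is violated.

1NF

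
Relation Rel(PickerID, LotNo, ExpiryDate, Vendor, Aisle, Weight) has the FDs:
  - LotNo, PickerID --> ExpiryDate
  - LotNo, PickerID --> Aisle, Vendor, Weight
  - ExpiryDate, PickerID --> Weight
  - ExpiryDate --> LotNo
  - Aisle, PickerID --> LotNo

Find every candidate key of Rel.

{Aisle, PickerID}, {ExpiryDate, PickerID}, {LotNo, PickerID}

Attributes never on any right-hand side: {PickerID} — every candidate key must contain it.
{Aisle, PickerID}⁺ = {Aisle, ExpiryDate, LotNo, PickerID, Vendor, Weight} — all of the relation — so {Aisle, PickerID} is a candidate key.
{ExpiryDate, PickerID}⁺ = {Aisle, ExpiryDate, LotNo, PickerID, Vendor, Weight} — all of the relation — so {ExpiryDate, PickerID} is a candidate key.
{LotNo, PickerID}⁺ = {Aisle, ExpiryDate, LotNo, PickerID, Vendor, Weight} — all of the relation — so {LotNo, PickerID} is a candidate key.
Any other superkey properly contains one of these, so there are no further candidate keys.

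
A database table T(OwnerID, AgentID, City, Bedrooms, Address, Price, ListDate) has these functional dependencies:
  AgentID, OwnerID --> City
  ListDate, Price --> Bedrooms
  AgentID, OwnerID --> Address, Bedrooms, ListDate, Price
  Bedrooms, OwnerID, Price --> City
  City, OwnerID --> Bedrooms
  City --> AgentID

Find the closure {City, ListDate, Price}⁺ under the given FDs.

Start with {City, ListDate, Price}.
ListDate, Price --> Bedrooms applies; add {Bedrooms} → now {Bedrooms, City, ListDate, Price}.
City --> AgentID applies; add {AgentID} → now {AgentID, Bedrooms, City, ListDate, Price}.
No further FD applies.

{AgentID, Bedrooms, City, ListDate, Price}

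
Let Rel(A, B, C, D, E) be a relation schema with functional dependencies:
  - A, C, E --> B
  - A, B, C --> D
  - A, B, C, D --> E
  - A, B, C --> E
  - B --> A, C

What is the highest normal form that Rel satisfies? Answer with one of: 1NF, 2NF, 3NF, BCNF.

BCNF

Candidate keys: {A, C, E}, {B}. Prime attributes: {A, B, C, E}.
Every FD has a superkey on the left, so the relation is in BCNF.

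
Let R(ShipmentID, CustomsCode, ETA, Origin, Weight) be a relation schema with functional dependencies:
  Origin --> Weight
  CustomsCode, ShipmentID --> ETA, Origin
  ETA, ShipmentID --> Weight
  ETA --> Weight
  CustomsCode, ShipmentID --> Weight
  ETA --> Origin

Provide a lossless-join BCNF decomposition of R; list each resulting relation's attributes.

Candidate key of the original relation: {CustomsCode, ShipmentID}.
In {CustomsCode, ETA, Origin, ShipmentID, Weight}, {Origin} is not a superkey ({Origin}⁺ restricted to this set is {Origin, Weight}), so split on Origin --> Weight into {Origin, Weight} and {CustomsCode, ETA, Origin, ShipmentID}.
{Origin, Weight}: every determinant is a superkey — BCNF.
In {CustomsCode, ETA, Origin, ShipmentID}, {ETA, ShipmentID} is not a superkey ({ETA, ShipmentID}⁺ restricted to this set is {ETA, Origin, ShipmentID}), so split on ETA, ShipmentID --> Origin into {ETA, Origin, ShipmentID} and {CustomsCode, ETA, ShipmentID}.
In {ETA, Origin, ShipmentID}, {ETA} is not a superkey ({ETA}⁺ restricted to this set is {ETA, Origin}), so split on ETA --> Origin into {ETA, Origin} and {ETA, ShipmentID}.
{ETA, Origin}: every determinant is a superkey — BCNF.
{ETA, ShipmentID}: every determinant is a superkey — BCNF.
{CustomsCode, ETA, ShipmentID}: every determinant is a superkey — BCNF.

{CustomsCode, ETA, ShipmentID}; {ETA, Origin}; {Origin, Weight}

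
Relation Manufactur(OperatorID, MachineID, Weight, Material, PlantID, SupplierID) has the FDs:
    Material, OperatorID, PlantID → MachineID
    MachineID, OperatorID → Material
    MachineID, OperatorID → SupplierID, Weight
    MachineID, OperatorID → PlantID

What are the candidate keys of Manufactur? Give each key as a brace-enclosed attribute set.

{MachineID, OperatorID}, {Material, OperatorID, PlantID}

No FD produces {OperatorID}, so it must be in every candidate key.
Closure of {MachineID, OperatorID} is {MachineID, Material, OperatorID, PlantID, SupplierID, Weight}, the whole schema; {MachineID, OperatorID} is a candidate key.
Closure of {Material, OperatorID, PlantID} is {MachineID, Material, OperatorID, PlantID, SupplierID, Weight}, the whole schema; {Material, OperatorID, PlantID} is a candidate key.
These are minimal and exhaustive — every other superkey contains one of them.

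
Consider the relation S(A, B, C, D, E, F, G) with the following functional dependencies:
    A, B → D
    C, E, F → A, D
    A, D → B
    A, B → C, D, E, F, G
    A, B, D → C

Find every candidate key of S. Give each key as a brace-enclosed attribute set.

{A, B}, {A, D}, {C, E, F}

{A, B} is a candidate key since {A, B}⁺ = {A, B, C, D, E, F, G} covers every attribute.
{A, D} is a candidate key since {A, D}⁺ = {A, B, C, D, E, F, G} covers every attribute.
{C, E, F} is a candidate key since {C, E, F}⁺ = {A, B, C, D, E, F, G} covers every attribute.
These are minimal and exhaustive — every other superkey contains one of them.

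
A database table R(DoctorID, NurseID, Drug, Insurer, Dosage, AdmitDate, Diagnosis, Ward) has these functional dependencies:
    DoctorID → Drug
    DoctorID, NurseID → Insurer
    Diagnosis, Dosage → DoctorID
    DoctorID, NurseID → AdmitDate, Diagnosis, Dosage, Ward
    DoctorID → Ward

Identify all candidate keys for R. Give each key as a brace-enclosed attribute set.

No FD produces {NurseID}, so it must be in every candidate key.
{DoctorID, NurseID}⁺ = {AdmitDate, Diagnosis, DoctorID, Dosage, Drug, Insurer, NurseID, Ward}, which is every attribute, so {DoctorID, NurseID} is a candidate key.
{Diagnosis, Dosage, NurseID}⁺ = {AdmitDate, Diagnosis, DoctorID, Dosage, Drug, Insurer, NurseID, Ward}, which is every attribute, so {Diagnosis, Dosage, NurseID} is a candidate key.
These are minimal and exhaustive — every other superkey contains one of them.

{Diagnosis, Dosage, NurseID}, {DoctorID, NurseID}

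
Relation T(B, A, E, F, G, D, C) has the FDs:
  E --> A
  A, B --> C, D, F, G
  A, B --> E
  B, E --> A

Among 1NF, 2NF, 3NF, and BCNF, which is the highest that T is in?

Candidate keys: {A, B}, {B, E}. Prime attributes: {A, B, E}.
E --> A: {E}⁺ = {A, E}, which is not all of the attributes, so the left side is not a superkey — BCNF is violated.
Since {A} ⊆ prime attributes and every other non-superkey FD also has a prime right side, the schema is in 3NF.

3NF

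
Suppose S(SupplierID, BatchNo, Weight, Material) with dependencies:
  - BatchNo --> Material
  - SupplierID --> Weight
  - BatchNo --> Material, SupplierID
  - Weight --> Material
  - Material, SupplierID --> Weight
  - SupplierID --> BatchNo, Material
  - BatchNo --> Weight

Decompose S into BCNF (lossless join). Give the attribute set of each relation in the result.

{BatchNo, SupplierID, Weight}; {Material, Weight}

Candidate keys of the original relation: {BatchNo}, {SupplierID}.
{BatchNo, Material, SupplierID, Weight}: {Weight} determines {Material, Weight} here but is not a superkey — split on Weight --> Material, giving {Material, Weight} and {BatchNo, SupplierID, Weight}.
{Material, Weight}: every determinant is a superkey — BCNF.
{BatchNo, SupplierID, Weight}: every determinant is a superkey — BCNF.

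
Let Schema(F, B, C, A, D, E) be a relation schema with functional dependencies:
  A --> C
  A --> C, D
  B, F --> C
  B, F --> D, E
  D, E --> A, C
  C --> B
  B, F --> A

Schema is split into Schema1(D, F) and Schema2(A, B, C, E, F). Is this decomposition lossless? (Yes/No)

No

Schema1 ∩ Schema2 = {F}; its closure under F is {F}.
Schema1 ⊄ {F} and Schema2 ⊄ {F}, so the split is lossy.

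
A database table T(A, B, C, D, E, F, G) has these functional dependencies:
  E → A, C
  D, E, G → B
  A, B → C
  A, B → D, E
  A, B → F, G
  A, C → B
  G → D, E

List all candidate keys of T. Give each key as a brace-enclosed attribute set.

Closure of {E} is {A, B, C, D, E, F, G}, the whole schema; {E} is a candidate key.
Closure of {G} is {A, B, C, D, E, F, G}, the whole schema; {G} is a candidate key.
Closure of {A, B} is {A, B, C, D, E, F, G}, the whole schema; {A, B} is a candidate key.
Closure of {A, C} is {A, B, C, D, E, F, G}, the whole schema; {A, C} is a candidate key.
These are minimal and exhaustive — every other superkey contains one of them.

{A, B}, {A, C}, {E}, {G}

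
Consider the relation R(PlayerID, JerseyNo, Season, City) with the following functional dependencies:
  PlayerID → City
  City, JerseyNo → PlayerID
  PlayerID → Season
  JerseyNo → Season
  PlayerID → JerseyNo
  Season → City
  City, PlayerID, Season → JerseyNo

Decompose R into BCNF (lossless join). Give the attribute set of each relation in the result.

Candidate keys of the original relation: {JerseyNo}, {PlayerID}.
Within {City, JerseyNo, PlayerID, Season}: {Season}⁺ ∩ {City, JerseyNo, PlayerID, Season} = {City, Season}, not the whole set, so Season → City violates BCNF; decompose into {City, Season} and {JerseyNo, PlayerID, Season}.
{City, Season}: every determinant is a superkey — BCNF.
{JerseyNo, PlayerID, Season}: every determinant is a superkey — BCNF.

{City, Season}; {JerseyNo, PlayerID, Season}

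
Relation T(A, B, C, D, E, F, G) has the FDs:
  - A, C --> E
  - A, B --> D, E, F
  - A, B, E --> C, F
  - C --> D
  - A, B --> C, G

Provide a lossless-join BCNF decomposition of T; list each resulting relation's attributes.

{A, B, C, F, G}; {A, C, E}; {C, D}

Candidate key of the original relation: {A, B}.
Within {A, B, C, D, E, F, G}: {A, C}⁺ ∩ {A, B, C, D, E, F, G} = {A, C, D, E}, not the whole set, so A, C --> D, E violates BCNF; decompose into {A, C, D, E} and {A, B, C, F, G}.
Within {A, C, D, E}: {C}⁺ ∩ {A, C, D, E} = {C, D}, not the whole set, so C --> D violates BCNF; decompose into {C, D} and {A, C, E}.
{C, D} is in BCNF.
{A, C, E} is in BCNF.
{A, B, C, F, G} is in BCNF.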